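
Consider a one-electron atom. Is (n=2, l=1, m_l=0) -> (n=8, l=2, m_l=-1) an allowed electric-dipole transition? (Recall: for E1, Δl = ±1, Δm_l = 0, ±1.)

l: 1 → 2 (Δl = +1). Δl = ±1 ok.
m_l: 0 → -1 (Δm_l = -1). |Δm_l| ≤ 1 ok.
All E1 selection rules are satisfied.

allowed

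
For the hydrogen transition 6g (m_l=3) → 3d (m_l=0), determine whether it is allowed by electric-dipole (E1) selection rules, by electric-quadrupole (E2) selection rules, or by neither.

Δl = 2 − 4 = -2; l_i + l_f = 6.
Δm_l = -3.
E1 (Δl = ±1, |Δm_l| ≤ 1): not satisfied.
E2 (Δl = 0,±2, l_i+l_f ≥ 2, |Δm_l| ≤ 2): not satisfied.

neither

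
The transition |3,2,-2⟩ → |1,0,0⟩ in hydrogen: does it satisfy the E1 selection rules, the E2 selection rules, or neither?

Δl = 0 − 2 = -2; l_i + l_f = 2.
Δm_l = +2.
E1 (Δl = ±1, |Δm_l| ≤ 1): not satisfied.
E2 (Δl = 0,±2, l_i+l_f ≥ 2, |Δm_l| ≤ 2): satisfied.

E2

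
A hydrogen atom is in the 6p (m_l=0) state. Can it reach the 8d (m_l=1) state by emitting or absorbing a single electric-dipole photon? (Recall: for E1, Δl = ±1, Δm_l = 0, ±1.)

Initial l = 1, final l = 2, so Δl = +1. E1 requires Δl = ±1: ok.
Δm_l = 1 − (0) = +1. E1 requires Δm_l = 0, ±1: ok.
All E1 selection rules are satisfied.

allowed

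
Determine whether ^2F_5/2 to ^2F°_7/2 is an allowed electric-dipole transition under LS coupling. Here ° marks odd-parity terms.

Initial level: S=1/2, L=3, J=5/2, parity even. Final level: S=1/2, L=3, J=7/2, parity odd.
Parity must change: even → odd — ok.
ΔS = 0: S: 1/2 → 1/2 — ok.
ΔL = 0, ±1 (not L=0↔0): L: 3 → 3, ΔL = +0 — ok.
ΔJ = 0, ±1 (not J=0↔0): J: 5/2 → 7/2, ΔJ = +1 — ok.
All four E1 rules are satisfied.

allowed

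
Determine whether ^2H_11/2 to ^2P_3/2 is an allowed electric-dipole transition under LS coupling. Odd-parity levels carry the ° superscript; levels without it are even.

forbidden

Parity must change: even → even — ✗.
ΔS = 0: S: 1/2 → 1/2 — ✓.
ΔL = 0, ±1 (not L=0↔0): L: 5 → 1, ΔL = -4 — ✗.
ΔJ = 0, ±1 (not J=0↔0): J: 11/2 → 3/2, ΔJ = -4 — ✗.
Rule(s) violated: parity, ΔL, ΔJ.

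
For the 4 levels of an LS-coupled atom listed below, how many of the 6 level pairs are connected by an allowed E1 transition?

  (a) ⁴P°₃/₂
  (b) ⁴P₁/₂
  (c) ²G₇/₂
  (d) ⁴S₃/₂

(a)–(b): allowed.
(a)–(c): forbidden (ΔS, ΔL, ΔJ).
(a)–(d): allowed.
(b)–(c): forbidden (parity, ΔS, ΔL, ΔJ).
(b)–(d): forbidden (parity).
(c)–(d): forbidden (parity, ΔS, ΔL, ΔJ).
Allowed pairs: 2 of 6.

2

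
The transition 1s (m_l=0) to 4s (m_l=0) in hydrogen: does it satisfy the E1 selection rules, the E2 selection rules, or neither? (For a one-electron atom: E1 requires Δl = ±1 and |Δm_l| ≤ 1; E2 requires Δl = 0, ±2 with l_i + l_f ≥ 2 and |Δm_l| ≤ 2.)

neither

Δl = 0 − 0 = +0; l_i + l_f = 0.
Δm_l = +0.
E1 (Δl = ±1, |Δm_l| ≤ 1): not satisfied.
E2 (Δl = 0,±2, l_i+l_f ≥ 2, |Δm_l| ≤ 2): not satisfied.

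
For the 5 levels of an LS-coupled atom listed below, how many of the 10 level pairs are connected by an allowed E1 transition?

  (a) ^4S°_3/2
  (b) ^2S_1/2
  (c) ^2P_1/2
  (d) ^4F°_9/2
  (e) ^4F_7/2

1

(a)–(b): forbidden (ΔS, ΔL).
(a)–(c): forbidden (ΔS).
(a)–(d): forbidden (parity, ΔL, ΔJ).
(a)–(e): forbidden (ΔL, ΔJ).
(b)–(c): forbidden (parity).
(b)–(d): forbidden (ΔS, ΔL, ΔJ).
(b)–(e): forbidden (parity, ΔS, ΔL, ΔJ).
(c)–(d): forbidden (ΔS, ΔL, ΔJ).
(c)–(e): forbidden (parity, ΔS, ΔL, ΔJ).
(d)–(e): allowed.
Allowed pairs: 1 of 10.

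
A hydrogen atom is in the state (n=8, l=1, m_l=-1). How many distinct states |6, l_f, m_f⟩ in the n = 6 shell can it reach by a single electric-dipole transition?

4

E1 requires Δl = ±1, so l_f ∈ {0, 2}; with 0 ≤ l_f ≤ n_f−1 = 5, the allowed l_f values are {0, 2}.
For l_f = 0: m_f ∈ {m_i−1, m_i, m_i+1} ∩ [−0, 0] = {0} → 1 state.
For l_f = 2: m_f ∈ {m_i−1, m_i, m_i+1} ∩ [−2, 2] = {-2, -1, 0} → 3 states.
Total: 4.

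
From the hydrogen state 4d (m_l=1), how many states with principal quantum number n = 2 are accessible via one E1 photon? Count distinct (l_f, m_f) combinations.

E1 requires Δl = ±1, so l_f ∈ {1, 3}; with 0 ≤ l_f ≤ n_f−1 = 1, the allowed l_f values are {1}.
For l_f = 1: m_f ∈ {m_i−1, m_i, m_i+1} ∩ [−1, 1] = {0, 1} → 2 states.
Total: 2.

2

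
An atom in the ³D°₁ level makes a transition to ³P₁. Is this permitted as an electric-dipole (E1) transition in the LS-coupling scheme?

allowed

Parity must change: odd → even — ok.
ΔS = 0: S: 1 → 1 — ok.
ΔL = 0, ±1 (not L=0↔0): L: 2 → 1, ΔL = -1 — ok.
ΔJ = 0, ±1 (not J=0↔0): J: 1 → 1, ΔJ = +0 — ok.
All four E1 rules are satisfied.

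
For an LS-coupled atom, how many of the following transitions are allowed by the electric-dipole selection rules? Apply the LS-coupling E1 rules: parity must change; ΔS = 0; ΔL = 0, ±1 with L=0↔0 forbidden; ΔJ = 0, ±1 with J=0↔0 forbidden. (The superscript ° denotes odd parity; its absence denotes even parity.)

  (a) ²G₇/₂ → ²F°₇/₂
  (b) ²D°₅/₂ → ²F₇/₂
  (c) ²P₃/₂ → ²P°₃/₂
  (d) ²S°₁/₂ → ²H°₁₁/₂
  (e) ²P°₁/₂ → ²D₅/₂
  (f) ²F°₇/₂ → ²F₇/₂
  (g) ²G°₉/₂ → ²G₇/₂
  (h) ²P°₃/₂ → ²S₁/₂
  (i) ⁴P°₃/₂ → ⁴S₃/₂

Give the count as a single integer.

7

(a) allowed
(b) allowed
(c) allowed
(d) forbidden (parity, ΔL, ΔJ fail)
(e) forbidden (ΔJ fails)
(f) allowed
(g) allowed
(h) allowed
(i) allowed
Total allowed: 7 of 9.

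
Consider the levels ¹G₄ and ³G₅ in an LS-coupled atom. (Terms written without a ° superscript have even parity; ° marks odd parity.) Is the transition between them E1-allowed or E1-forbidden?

Reading off the term symbols: S 0→1, L 4→4, J 4→5, parity even→even.
ΔS = 0: S: 0 → 1 — fails.
Parity must change: even → even — fails.
ΔJ = 0, ±1 (not J=0↔0): J: 4 → 5, ΔJ = +1 — passes.
ΔL = 0, ±1 (not L=0↔0): L: 4 → 4, ΔL = +0 — passes.
Rule(s) violated: parity, ΔS.

forbidden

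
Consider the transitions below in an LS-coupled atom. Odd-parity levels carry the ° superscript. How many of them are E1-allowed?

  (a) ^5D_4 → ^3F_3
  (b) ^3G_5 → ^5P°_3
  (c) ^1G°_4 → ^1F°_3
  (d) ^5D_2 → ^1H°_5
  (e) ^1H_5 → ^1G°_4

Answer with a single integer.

1

(a) forbidden (parity, ΔS fail)
(b) forbidden (ΔS, ΔL, ΔJ fail)
(c) forbidden (parity fails)
(d) forbidden (ΔS, ΔL, ΔJ fail)
(e) allowed
Total allowed: 1 of 5.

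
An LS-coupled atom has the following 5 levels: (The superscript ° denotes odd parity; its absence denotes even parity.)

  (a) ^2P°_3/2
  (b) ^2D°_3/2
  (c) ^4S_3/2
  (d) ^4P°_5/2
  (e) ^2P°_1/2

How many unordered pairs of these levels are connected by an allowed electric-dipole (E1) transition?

1

(a)–(b): forbidden (parity).
(a)–(c): forbidden (ΔS).
(a)–(d): forbidden (parity, ΔS).
(a)–(e): forbidden (parity).
(b)–(c): forbidden (ΔS, ΔL).
(b)–(d): forbidden (parity, ΔS).
(b)–(e): forbidden (parity).
(c)–(d): allowed.
(c)–(e): forbidden (ΔS).
(d)–(e): forbidden (parity, ΔS, ΔJ).
Allowed pairs: 1 of 10.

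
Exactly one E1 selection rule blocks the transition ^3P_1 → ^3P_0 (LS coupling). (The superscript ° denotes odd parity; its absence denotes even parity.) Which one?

ΔL = 0, ±1 (not L=0↔0): L: 1 → 1, ΔL = +0 — passes.
ΔJ = 0, ±1 (not J=0↔0): J: 1 → 0, ΔJ = -1 — passes.
Parity must change: even → even — fails.
ΔS = 0: S: 1 → 1 — passes.

parity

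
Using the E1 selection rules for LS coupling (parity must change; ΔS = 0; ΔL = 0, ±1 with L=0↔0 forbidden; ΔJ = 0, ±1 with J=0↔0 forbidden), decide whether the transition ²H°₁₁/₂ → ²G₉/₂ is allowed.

Initial level: S=1/2, L=5, J=11/2, parity odd. Final level: S=1/2, L=4, J=9/2, parity even.
Parity must change: odd → even — passes.
ΔS = 0: S: 1/2 → 1/2 — passes.
ΔL = 0, ±1 (not L=0↔0): L: 5 → 4, ΔL = -1 — passes.
ΔJ = 0, ±1 (not J=0↔0): J: 11/2 → 9/2, ΔJ = -1 — passes.
All four E1 rules are satisfied.

allowed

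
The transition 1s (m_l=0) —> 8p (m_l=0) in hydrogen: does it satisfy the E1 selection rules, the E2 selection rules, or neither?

Δl = 1 − 0 = +1; l_i + l_f = 1.
Δm_l = +0.
E1 (Δl = ±1, |Δm_l| ≤ 1): satisfied.
E2 (Δl = 0,±2, l_i+l_f ≥ 2, |Δm_l| ≤ 2): not satisfied.

E1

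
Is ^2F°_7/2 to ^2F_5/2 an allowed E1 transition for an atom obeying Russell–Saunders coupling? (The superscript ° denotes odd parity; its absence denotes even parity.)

allowed

Initial level: S=1/2, L=3, J=7/2, parity odd. Final level: S=1/2, L=3, J=5/2, parity even.
ΔL = 0, ±1 (not L=0↔0): L: 3 → 3, ΔL = +0 — passes.
Parity must change: odd → even — passes.
ΔS = 0: S: 1/2 → 1/2 — passes.
ΔJ = 0, ±1 (not J=0↔0): J: 7/2 → 5/2, ΔJ = -1 — passes.
All four E1 rules are satisfied.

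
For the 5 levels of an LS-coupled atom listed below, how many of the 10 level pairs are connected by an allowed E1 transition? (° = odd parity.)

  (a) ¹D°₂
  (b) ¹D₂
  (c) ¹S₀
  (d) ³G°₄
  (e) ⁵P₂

(a)–(b): allowed.
(a)–(c): forbidden (ΔL, ΔJ).
(a)–(d): forbidden (parity, ΔS, ΔL, ΔJ).
(a)–(e): forbidden (ΔS).
(b)–(c): forbidden (parity, ΔL, ΔJ).
(b)–(d): forbidden (ΔS, ΔL, ΔJ).
(b)–(e): forbidden (parity, ΔS).
(c)–(d): forbidden (ΔS, ΔL, ΔJ).
(c)–(e): forbidden (parity, ΔS, ΔJ).
(d)–(e): forbidden (ΔS, ΔL, ΔJ).
Allowed pairs: 1 of 10.

1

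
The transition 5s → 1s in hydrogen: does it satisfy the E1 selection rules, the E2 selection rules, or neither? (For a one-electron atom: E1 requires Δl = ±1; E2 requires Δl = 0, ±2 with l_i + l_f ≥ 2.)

neither

Δl = 0 − 0 = +0; l_i + l_f = 0.
E1 (Δl = ±1): not satisfied.
E2 (Δl = 0,±2, l_i+l_f ≥ 2): not satisfied.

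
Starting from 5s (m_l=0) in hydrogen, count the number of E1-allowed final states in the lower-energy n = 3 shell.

3

E1 requires Δl = ±1, so l_f ∈ {-1, 1}; with 0 ≤ l_f ≤ n_f−1 = 2, the allowed l_f values are {1}.
For l_f = 1: m_f ∈ {m_i−1, m_i, m_i+1} ∩ [−1, 1] = {-1, 0, 1} → 3 states.
Total: 3.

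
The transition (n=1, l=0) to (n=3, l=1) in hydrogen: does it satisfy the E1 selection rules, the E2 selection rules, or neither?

E1

Δl = 1 − 0 = +1; l_i + l_f = 1.
E1 (Δl = ±1): satisfied.
E2 (Δl = 0,±2, l_i+l_f ≥ 2): not satisfied.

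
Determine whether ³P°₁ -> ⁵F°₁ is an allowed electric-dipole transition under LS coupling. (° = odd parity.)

Parity must change: odd → odd — violated.
ΔS = 0: S: 1 → 2 — violated.
ΔL = 0, ±1 (not L=0↔0): L: 1 → 3, ΔL = +2 — violated.
ΔJ = 0, ±1 (not J=0↔0): J: 1 → 1, ΔJ = +0 — satisfied.
Rule(s) violated: parity, ΔS, ΔL.

forbidden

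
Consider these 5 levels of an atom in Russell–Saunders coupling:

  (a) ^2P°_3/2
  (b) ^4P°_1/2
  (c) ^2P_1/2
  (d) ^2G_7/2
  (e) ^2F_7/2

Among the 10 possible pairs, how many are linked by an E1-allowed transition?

(a)–(b): forbidden (parity, ΔS).
(a)–(c): allowed.
(a)–(d): forbidden (ΔL, ΔJ).
(a)–(e): forbidden (ΔL, ΔJ).
(b)–(c): forbidden (ΔS).
(b)–(d): forbidden (ΔS, ΔL, ΔJ).
(b)–(e): forbidden (ΔS, ΔL, ΔJ).
(c)–(d): forbidden (parity, ΔL, ΔJ).
(c)–(e): forbidden (parity, ΔL, ΔJ).
(d)–(e): forbidden (parity).
Allowed pairs: 1 of 10.

1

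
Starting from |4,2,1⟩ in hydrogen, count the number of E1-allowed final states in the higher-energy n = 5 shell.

E1 requires Δl = ±1, so l_f ∈ {1, 3}; with 0 ≤ l_f ≤ n_f−1 = 4, the allowed l_f values are {1, 3}.
For l_f = 1: m_f ∈ {m_i−1, m_i, m_i+1} ∩ [−1, 1] = {0, 1} → 2 states.
For l_f = 3: m_f ∈ {m_i−1, m_i, m_i+1} ∩ [−3, 3] = {0, 1, 2} → 3 states.
Total: 5.

5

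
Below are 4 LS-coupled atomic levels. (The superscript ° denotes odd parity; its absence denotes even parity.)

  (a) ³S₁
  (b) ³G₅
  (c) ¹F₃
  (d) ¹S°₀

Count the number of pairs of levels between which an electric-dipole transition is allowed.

0

(a)–(b): forbidden (parity, ΔL, ΔJ).
(a)–(c): forbidden (parity, ΔS, ΔL, ΔJ).
(a)–(d): forbidden (ΔS, ΔL).
(b)–(c): forbidden (parity, ΔS, ΔJ).
(b)–(d): forbidden (ΔS, ΔL, ΔJ).
(c)–(d): forbidden (ΔL, ΔJ).
Allowed pairs: 0 of 6.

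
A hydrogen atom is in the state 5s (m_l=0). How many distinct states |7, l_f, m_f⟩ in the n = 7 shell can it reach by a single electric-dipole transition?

3

E1 requires Δl = ±1, so l_f ∈ {-1, 1}; with 0 ≤ l_f ≤ n_f−1 = 6, the allowed l_f values are {1}.
For l_f = 1: m_f ∈ {m_i−1, m_i, m_i+1} ∩ [−1, 1] = {-1, 0, 1} → 3 states.
Total: 3.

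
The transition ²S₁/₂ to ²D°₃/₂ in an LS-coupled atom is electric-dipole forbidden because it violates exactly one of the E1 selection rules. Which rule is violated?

ΔS = 0: S: 1/2 → 1/2 — ok.
Parity must change: even → odd — ok.
ΔL = 0, ±1 (not L=0↔0): L: 0 → 2, ΔL = +2 — fails.
ΔJ = 0, ±1 (not J=0↔0): J: 1/2 → 3/2, ΔJ = +1 — ok.

the ΔL = 0, ±1 rule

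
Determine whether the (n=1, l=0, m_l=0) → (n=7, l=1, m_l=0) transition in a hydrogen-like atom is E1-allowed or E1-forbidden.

allowed

Initial l = 0, final l = 1, so Δl = +1. E1 requires Δl = ±1: ok.
m_l: 0 → 0 (Δm_l = +0). |Δm_l| ≤ 1 ok.
All E1 selection rules are satisfied.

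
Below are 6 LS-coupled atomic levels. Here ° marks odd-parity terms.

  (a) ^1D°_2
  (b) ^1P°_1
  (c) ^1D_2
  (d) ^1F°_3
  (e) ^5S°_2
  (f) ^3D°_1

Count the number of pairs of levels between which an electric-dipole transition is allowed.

(a)–(b): forbidden (parity).
(a)–(c): allowed.
(a)–(d): forbidden (parity).
(a)–(e): forbidden (parity, ΔS, ΔL).
(a)–(f): forbidden (parity, ΔS).
(b)–(c): allowed.
(b)–(d): forbidden (parity, ΔL, ΔJ).
(b)–(e): forbidden (parity, ΔS).
(b)–(f): forbidden (parity, ΔS).
(c)–(d): allowed.
(c)–(e): forbidden (ΔS, ΔL).
(c)–(f): forbidden (ΔS).
(d)–(e): forbidden (parity, ΔS, ΔL).
(d)–(f): forbidden (parity, ΔS, ΔJ).
(e)–(f): forbidden (parity, ΔS, ΔL).
Allowed pairs: 3 of 15.

3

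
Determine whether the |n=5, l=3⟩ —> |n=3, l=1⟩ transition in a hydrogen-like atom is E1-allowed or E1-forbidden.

l: 3 → 1 (Δl = -2). Δl = ±1 fails.
The transition is electric-dipole forbidden.

forbidden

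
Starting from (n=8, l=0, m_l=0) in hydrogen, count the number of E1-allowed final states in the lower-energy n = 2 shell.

3

E1 requires Δl = ±1, so l_f ∈ {-1, 1}; with 0 ≤ l_f ≤ n_f−1 = 1, the allowed l_f values are {1}.
For l_f = 1: m_f ∈ {m_i−1, m_i, m_i+1} ∩ [−1, 1] = {-1, 0, 1} → 3 states.
Total: 3.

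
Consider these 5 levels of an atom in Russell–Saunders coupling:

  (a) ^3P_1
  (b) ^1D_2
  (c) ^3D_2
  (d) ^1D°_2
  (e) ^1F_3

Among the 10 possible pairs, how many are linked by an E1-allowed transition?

(a)–(b): forbidden (parity, ΔS).
(a)–(c): forbidden (parity).
(a)–(d): forbidden (ΔS).
(a)–(e): forbidden (parity, ΔS, ΔL, ΔJ).
(b)–(c): forbidden (parity, ΔS).
(b)–(d): allowed.
(b)–(e): forbidden (parity).
(c)–(d): forbidden (ΔS).
(c)–(e): forbidden (parity, ΔS).
(d)–(e): allowed.
Allowed pairs: 2 of 10.

2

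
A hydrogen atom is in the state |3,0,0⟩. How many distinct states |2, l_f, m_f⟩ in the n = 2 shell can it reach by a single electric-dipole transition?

E1 requires Δl = ±1, so l_f ∈ {-1, 1}; with 0 ≤ l_f ≤ n_f−1 = 1, the allowed l_f values are {1}.
For l_f = 1: m_f ∈ {m_i−1, m_i, m_i+1} ∩ [−1, 1] = {-1, 0, 1} → 3 states.
Total: 3.

3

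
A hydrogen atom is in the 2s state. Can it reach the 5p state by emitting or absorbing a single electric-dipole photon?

allowed

l: 0 → 1 (Δl = +1). Δl = ±1 passes.
All E1 selection rules are satisfied.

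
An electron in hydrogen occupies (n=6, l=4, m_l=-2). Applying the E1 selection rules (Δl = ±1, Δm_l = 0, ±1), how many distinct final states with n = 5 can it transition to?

3

E1 requires Δl = ±1, so l_f ∈ {3, 5}; with 0 ≤ l_f ≤ n_f−1 = 4, the allowed l_f values are {3}.
For l_f = 3: m_f ∈ {m_i−1, m_i, m_i+1} ∩ [−3, 3] = {-3, -2, -1} → 3 states.
Total: 3.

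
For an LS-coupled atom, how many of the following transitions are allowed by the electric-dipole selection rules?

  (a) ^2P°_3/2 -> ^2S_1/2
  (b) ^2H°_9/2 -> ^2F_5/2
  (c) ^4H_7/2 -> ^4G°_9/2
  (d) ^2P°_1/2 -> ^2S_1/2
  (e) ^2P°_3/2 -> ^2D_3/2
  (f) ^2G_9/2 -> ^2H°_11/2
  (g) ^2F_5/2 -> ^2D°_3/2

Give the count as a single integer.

6

(a) allowed
(b) forbidden (ΔL, ΔJ fail)
(c) allowed
(d) allowed
(e) allowed
(f) allowed
(g) allowed
Total allowed: 6 of 7.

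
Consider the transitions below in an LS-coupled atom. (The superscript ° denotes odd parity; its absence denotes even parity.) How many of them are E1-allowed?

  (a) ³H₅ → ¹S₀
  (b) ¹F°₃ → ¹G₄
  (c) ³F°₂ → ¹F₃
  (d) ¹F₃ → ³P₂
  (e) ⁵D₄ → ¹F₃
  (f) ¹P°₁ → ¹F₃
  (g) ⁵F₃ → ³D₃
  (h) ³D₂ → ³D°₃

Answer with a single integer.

(a) forbidden (parity, ΔS, ΔL, ΔJ fail)
(b) allowed
(c) forbidden (ΔS fails)
(d) forbidden (parity, ΔS, ΔL fail)
(e) forbidden (parity, ΔS fail)
(f) forbidden (ΔL, ΔJ fail)
(g) forbidden (parity, ΔS fail)
(h) allowed
Total allowed: 2 of 8.

2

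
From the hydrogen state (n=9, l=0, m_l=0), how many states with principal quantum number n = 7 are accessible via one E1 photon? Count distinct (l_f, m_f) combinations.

3

E1 requires Δl = ±1, so l_f ∈ {-1, 1}; with 0 ≤ l_f ≤ n_f−1 = 6, the allowed l_f values are {1}.
For l_f = 1: m_f ∈ {m_i−1, m_i, m_i+1} ∩ [−1, 1] = {-1, 0, 1} → 3 states.
Total: 3.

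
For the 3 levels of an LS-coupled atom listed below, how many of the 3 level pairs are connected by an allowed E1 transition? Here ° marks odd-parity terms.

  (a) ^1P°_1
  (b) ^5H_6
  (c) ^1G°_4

0

(a)–(b): forbidden (ΔS, ΔL, ΔJ).
(a)–(c): forbidden (parity, ΔL, ΔJ).
(b)–(c): forbidden (ΔS, ΔJ).
Allowed pairs: 0 of 3.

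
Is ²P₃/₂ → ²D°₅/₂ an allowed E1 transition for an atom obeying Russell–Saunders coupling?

allowed

Initial level: S=1/2, L=1, J=3/2, parity even. Final level: S=1/2, L=2, J=5/2, parity odd.
Parity must change: even → odd — satisfied.
ΔS = 0: S: 1/2 → 1/2 — satisfied.
ΔL = 0, ±1 (not L=0↔0): L: 1 → 2, ΔL = +1 — satisfied.
ΔJ = 0, ±1 (not J=0↔0): J: 3/2 → 5/2, ΔJ = +1 — satisfied.
All four E1 rules are satisfied.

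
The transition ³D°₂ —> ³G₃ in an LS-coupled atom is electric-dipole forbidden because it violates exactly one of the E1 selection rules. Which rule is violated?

ΔJ = 0, ±1 (not J=0↔0): J: 2 → 3, ΔJ = +1 — ✓.
ΔL = 0, ±1 (not L=0↔0): L: 2 → 4, ΔL = +2 — ✗.
Parity must change: odd → even — ✓.
ΔS = 0: S: 1 → 1 — ✓.

the ΔL = 0, ±1 rule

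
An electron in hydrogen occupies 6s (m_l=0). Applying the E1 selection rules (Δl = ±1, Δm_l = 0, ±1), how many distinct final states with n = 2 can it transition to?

E1 requires Δl = ±1, so l_f ∈ {-1, 1}; with 0 ≤ l_f ≤ n_f−1 = 1, the allowed l_f values are {1}.
For l_f = 1: m_f ∈ {m_i−1, m_i, m_i+1} ∩ [−1, 1] = {-1, 0, 1} → 3 states.
Total: 3.

3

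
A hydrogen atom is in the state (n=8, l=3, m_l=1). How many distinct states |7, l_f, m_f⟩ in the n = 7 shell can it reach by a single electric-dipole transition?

6

E1 requires Δl = ±1, so l_f ∈ {2, 4}; with 0 ≤ l_f ≤ n_f−1 = 6, the allowed l_f values are {2, 4}.
For l_f = 2: m_f ∈ {m_i−1, m_i, m_i+1} ∩ [−2, 2] = {0, 1, 2} → 3 states.
For l_f = 4: m_f ∈ {m_i−1, m_i, m_i+1} ∩ [−4, 4] = {0, 1, 2} → 3 states.
Total: 6.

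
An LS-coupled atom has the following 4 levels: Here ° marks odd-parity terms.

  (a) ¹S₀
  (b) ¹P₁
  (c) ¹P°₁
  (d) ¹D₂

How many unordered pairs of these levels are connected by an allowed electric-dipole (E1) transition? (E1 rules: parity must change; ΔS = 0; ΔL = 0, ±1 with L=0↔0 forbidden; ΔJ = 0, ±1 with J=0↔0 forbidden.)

3

(a)–(b): forbidden (parity).
(a)–(c): allowed.
(a)–(d): forbidden (parity, ΔL, ΔJ).
(b)–(c): allowed.
(b)–(d): forbidden (parity).
(c)–(d): allowed.
Allowed pairs: 3 of 6.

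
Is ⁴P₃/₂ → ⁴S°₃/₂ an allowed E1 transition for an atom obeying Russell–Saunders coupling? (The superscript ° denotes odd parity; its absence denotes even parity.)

allowed

Parity must change: even → odd — ✓.
ΔS = 0: S: 3/2 → 3/2 — ✓.
ΔL = 0, ±1 (not L=0↔0): L: 1 → 0, ΔL = -1 — ✓.
ΔJ = 0, ±1 (not J=0↔0): J: 3/2 → 3/2, ΔJ = +0 — ✓.
All four E1 rules are satisfied.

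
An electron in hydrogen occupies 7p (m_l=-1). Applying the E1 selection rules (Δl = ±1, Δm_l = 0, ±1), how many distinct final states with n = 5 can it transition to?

E1 requires Δl = ±1, so l_f ∈ {0, 2}; with 0 ≤ l_f ≤ n_f−1 = 4, the allowed l_f values are {0, 2}.
For l_f = 0: m_f ∈ {m_i−1, m_i, m_i+1} ∩ [−0, 0] = {0} → 1 state.
For l_f = 2: m_f ∈ {m_i−1, m_i, m_i+1} ∩ [−2, 2] = {-2, -1, 0} → 3 states.
Total: 4.

4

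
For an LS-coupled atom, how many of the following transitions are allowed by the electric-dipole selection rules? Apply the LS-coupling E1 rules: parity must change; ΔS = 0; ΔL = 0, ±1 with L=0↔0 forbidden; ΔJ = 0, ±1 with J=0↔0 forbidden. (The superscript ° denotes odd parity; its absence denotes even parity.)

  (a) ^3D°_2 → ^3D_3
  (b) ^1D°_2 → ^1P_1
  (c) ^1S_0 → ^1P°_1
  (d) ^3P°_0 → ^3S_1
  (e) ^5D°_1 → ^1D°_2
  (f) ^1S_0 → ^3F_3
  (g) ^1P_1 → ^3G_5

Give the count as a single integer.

(a) allowed
(b) allowed
(c) allowed
(d) allowed
(e) forbidden (parity, ΔS fail)
(f) forbidden (parity, ΔS, ΔL, ΔJ fail)
(g) forbidden (parity, ΔS, ΔL, ΔJ fail)
Total allowed: 4 of 7.

4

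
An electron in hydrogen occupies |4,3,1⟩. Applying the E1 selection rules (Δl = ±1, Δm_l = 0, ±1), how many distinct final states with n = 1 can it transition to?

0

E1 requires l_f ∈ {2, 4}, but neither lies in [0, 0], so no final state is reachable.
Total: 0.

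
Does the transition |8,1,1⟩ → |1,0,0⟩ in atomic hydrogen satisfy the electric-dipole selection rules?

allowed

Δl = 0 − 1 = -1; the E1 rule Δl = ±1 is ok.
Δm_l = 0 − (1) = -1. E1 requires Δm_l = 0, ±1: ok.
All E1 selection rules are satisfied.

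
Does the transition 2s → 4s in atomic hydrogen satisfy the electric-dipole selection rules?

forbidden

l: 0 → 0 (Δl = +0). Δl = ±1 fails.
The transition is electric-dipole forbidden.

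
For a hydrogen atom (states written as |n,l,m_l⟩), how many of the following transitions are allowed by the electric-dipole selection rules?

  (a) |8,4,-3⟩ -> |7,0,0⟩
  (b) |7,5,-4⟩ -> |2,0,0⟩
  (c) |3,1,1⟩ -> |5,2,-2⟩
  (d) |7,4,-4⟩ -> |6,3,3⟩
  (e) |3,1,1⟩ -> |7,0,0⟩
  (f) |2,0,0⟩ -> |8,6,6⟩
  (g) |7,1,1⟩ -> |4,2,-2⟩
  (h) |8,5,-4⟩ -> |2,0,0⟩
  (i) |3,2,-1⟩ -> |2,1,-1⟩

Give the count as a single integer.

2

(a) forbidden — Δl = -4 (E1 requires Δl = ±1); Δm_l = +3 (E1 requires Δm_l = 0, ±1)
(b) forbidden — Δl = -5 (E1 requires Δl = ±1); Δm_l = +4 (E1 requires Δm_l = 0, ±1)
(c) forbidden — Δm_l = -3 (E1 requires Δm_l = 0, ±1)
(d) forbidden — Δm_l = +7 (E1 requires Δm_l = 0, ±1)
(e) allowed
(f) forbidden — Δl = +6 (E1 requires Δl = ±1); Δm_l = +6 (E1 requires Δm_l = 0, ±1)
(g) forbidden — Δm_l = -3 (E1 requires Δm_l = 0, ±1)
(h) forbidden — Δl = -5 (E1 requires Δl = ±1); Δm_l = +4 (E1 requires Δm_l = 0, ±1)
(i) allowed
Total allowed: 2 of 9.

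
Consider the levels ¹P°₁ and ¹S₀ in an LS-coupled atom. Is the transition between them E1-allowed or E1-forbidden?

allowed

Parity must change: odd → even — ok.
ΔS = 0: S: 0 → 0 — ok.
ΔL = 0, ±1 (not L=0↔0): L: 1 → 0, ΔL = -1 — ok.
ΔJ = 0, ±1 (not J=0↔0): J: 1 → 0, ΔJ = -1 — ok.
All four E1 rules are satisfied.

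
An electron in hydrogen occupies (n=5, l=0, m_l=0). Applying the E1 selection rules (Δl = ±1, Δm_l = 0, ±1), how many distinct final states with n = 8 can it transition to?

E1 requires Δl = ±1, so l_f ∈ {-1, 1}; with 0 ≤ l_f ≤ n_f−1 = 7, the allowed l_f values are {1}.
For l_f = 1: m_f ∈ {m_i−1, m_i, m_i+1} ∩ [−1, 1] = {-1, 0, 1} → 3 states.
Total: 3.

3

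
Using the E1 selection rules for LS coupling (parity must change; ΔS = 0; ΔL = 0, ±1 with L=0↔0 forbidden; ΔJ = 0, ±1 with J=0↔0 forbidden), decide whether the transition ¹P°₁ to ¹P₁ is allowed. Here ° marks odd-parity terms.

ΔJ = 0, ±1 (not J=0↔0): J: 1 → 1, ΔJ = +0 — passes.
ΔS = 0: S: 0 → 0 — passes.
Parity must change: odd → even — passes.
ΔL = 0, ±1 (not L=0↔0): L: 1 → 1, ΔL = +0 — passes.
All four E1 rules are satisfied.

allowed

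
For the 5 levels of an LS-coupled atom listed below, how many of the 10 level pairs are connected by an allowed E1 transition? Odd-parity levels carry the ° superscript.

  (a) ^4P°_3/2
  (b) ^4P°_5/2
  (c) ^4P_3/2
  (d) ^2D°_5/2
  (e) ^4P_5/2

4

(a)–(b): forbidden (parity).
(a)–(c): allowed.
(a)–(d): forbidden (parity, ΔS).
(a)–(e): allowed.
(b)–(c): allowed.
(b)–(d): forbidden (parity, ΔS).
(b)–(e): allowed.
(c)–(d): forbidden (ΔS).
(c)–(e): forbidden (parity).
(d)–(e): forbidden (ΔS).
Allowed pairs: 4 of 10.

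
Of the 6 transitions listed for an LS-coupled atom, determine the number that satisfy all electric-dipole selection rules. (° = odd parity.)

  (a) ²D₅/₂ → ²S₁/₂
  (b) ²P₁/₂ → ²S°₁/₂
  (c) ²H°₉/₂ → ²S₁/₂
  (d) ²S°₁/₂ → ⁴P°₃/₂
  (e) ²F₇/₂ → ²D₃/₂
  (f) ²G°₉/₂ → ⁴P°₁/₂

(a) forbidden (parity, ΔL, ΔJ fail)
(b) allowed
(c) forbidden (ΔL, ΔJ fail)
(d) forbidden (parity, ΔS fail)
(e) forbidden (parity, ΔJ fail)
(f) forbidden (parity, ΔS, ΔL, ΔJ fail)
Total allowed: 1 of 6.

1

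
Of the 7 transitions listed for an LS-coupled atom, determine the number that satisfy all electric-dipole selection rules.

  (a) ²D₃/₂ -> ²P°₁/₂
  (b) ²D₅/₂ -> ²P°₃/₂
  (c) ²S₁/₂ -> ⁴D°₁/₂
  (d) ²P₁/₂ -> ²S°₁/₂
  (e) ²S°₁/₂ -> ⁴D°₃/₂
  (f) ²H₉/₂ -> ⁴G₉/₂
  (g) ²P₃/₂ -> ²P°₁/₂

4

(a) allowed
(b) allowed
(c) forbidden (ΔS, ΔL fail)
(d) allowed
(e) forbidden (parity, ΔS, ΔL fail)
(f) forbidden (parity, ΔS fail)
(g) allowed
Total allowed: 4 of 7.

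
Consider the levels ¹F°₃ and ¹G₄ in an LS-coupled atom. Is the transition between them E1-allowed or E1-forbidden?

allowed

Reading off the term symbols: S 0→0, L 3→4, J 3→4, parity odd→even.
Parity must change: odd → even — ✓.
ΔS = 0: S: 0 → 0 — ✓.
ΔL = 0, ±1 (not L=0↔0): L: 3 → 4, ΔL = +1 — ✓.
ΔJ = 0, ±1 (not J=0↔0): J: 3 → 4, ΔJ = +1 — ✓.
All four E1 rules are satisfied.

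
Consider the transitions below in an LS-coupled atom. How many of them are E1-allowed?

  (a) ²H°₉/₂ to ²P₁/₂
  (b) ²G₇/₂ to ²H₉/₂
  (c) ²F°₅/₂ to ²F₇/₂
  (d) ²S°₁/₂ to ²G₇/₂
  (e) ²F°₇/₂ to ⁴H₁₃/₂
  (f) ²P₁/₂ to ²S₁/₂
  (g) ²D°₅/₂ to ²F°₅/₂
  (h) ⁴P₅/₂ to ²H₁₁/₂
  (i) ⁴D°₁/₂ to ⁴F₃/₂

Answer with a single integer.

(a) forbidden (ΔL, ΔJ fail)
(b) forbidden (parity fails)
(c) allowed
(d) forbidden (ΔL, ΔJ fail)
(e) forbidden (ΔS, ΔL, ΔJ fail)
(f) forbidden (parity fails)
(g) forbidden (parity fails)
(h) forbidden (parity, ΔS, ΔL, ΔJ fail)
(i) allowed
Total allowed: 2 of 9.

2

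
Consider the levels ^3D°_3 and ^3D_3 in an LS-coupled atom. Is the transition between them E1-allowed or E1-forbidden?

Parity must change: odd → even — ok.
ΔS = 0: S: 1 → 1 — ok.
ΔL = 0, ±1 (not L=0↔0): L: 2 → 2, ΔL = +0 — ok.
ΔJ = 0, ±1 (not J=0↔0): J: 3 → 3, ΔJ = +0 — ok.
All four E1 rules are satisfied.

allowed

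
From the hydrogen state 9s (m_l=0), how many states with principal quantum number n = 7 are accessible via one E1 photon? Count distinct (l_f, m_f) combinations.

E1 requires Δl = ±1, so l_f ∈ {-1, 1}; with 0 ≤ l_f ≤ n_f−1 = 6, the allowed l_f values are {1}.
For l_f = 1: m_f ∈ {m_i−1, m_i, m_i+1} ∩ [−1, 1] = {-1, 0, 1} → 3 states.
Total: 3.

3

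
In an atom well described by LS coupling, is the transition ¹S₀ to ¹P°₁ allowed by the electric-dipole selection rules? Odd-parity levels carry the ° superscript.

Reading off the term symbols: S 0→0, L 0→1, J 0→1, parity even→odd.
Parity must change: even → odd — satisfied.
ΔJ = 0, ±1 (not J=0↔0): J: 0 → 1, ΔJ = +1 — satisfied.
ΔS = 0: S: 0 → 0 — satisfied.
ΔL = 0, ±1 (not L=0↔0): L: 0 → 1, ΔL = +1 — satisfied.
All four E1 rules are satisfied.

allowed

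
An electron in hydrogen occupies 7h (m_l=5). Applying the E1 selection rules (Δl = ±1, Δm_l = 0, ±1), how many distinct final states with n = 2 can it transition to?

0

E1 requires l_f ∈ {4, 6}, but neither lies in [0, 1], so no final state is reachable.
Total: 0.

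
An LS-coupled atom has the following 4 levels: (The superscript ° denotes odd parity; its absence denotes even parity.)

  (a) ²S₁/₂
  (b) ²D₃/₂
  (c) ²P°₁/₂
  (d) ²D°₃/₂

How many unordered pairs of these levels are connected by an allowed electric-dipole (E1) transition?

(a)–(b): forbidden (parity, ΔL).
(a)–(c): allowed.
(a)–(d): forbidden (ΔL).
(b)–(c): allowed.
(b)–(d): allowed.
(c)–(d): forbidden (parity).
Allowed pairs: 3 of 6.

3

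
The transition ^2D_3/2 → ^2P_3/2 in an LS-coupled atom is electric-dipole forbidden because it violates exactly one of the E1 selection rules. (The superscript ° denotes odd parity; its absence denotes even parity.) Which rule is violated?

parity

Reading off the term symbols: S 1/2→1/2, L 2→1, J 3/2→3/2, parity even→even.
Parity must change: even → even — fails.
ΔJ = 0, ±1 (not J=0↔0): J: 3/2 → 3/2, ΔJ = +0 — passes.
ΔL = 0, ±1 (not L=0↔0): L: 2 → 1, ΔL = -1 — passes.
ΔS = 0: S: 1/2 → 1/2 — passes.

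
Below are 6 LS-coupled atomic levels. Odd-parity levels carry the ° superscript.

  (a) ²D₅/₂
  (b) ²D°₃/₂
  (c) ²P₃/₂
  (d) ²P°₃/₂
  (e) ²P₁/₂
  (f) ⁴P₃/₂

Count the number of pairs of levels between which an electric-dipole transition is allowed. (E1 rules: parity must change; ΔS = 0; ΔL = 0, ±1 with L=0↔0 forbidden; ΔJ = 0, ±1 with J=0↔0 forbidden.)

(a)–(b): allowed.
(a)–(c): forbidden (parity).
(a)–(d): allowed.
(a)–(e): forbidden (parity, ΔJ).
(a)–(f): forbidden (parity, ΔS).
(b)–(c): allowed.
(b)–(d): forbidden (parity).
(b)–(e): allowed.
(b)–(f): forbidden (ΔS).
(c)–(d): allowed.
(c)–(e): forbidden (parity).
(c)–(f): forbidden (parity, ΔS).
(d)–(e): allowed.
(d)–(f): forbidden (ΔS).
(e)–(f): forbidden (parity, ΔS).
Allowed pairs: 6 of 15.

6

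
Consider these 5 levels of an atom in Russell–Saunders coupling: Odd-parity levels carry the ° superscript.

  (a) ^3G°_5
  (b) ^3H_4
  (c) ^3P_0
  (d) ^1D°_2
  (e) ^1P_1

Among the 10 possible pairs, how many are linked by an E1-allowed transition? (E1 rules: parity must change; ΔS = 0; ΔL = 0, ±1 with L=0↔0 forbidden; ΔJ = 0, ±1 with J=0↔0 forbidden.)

(a)–(b): allowed.
(a)–(c): forbidden (ΔL, ΔJ).
(a)–(d): forbidden (parity, ΔS, ΔL, ΔJ).
(a)–(e): forbidden (ΔS, ΔL, ΔJ).
(b)–(c): forbidden (parity, ΔL, ΔJ).
(b)–(d): forbidden (ΔS, ΔL, ΔJ).
(b)–(e): forbidden (parity, ΔS, ΔL, ΔJ).
(c)–(d): forbidden (ΔS, ΔJ).
(c)–(e): forbidden (parity, ΔS).
(d)–(e): allowed.
Allowed pairs: 2 of 10.

2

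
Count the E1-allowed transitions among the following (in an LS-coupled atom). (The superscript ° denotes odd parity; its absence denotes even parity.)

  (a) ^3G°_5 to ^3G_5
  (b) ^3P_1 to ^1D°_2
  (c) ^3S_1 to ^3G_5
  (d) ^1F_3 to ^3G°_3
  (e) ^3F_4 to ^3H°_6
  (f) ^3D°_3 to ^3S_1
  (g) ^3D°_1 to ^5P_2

1

(a) allowed
(b) forbidden (ΔS fails)
(c) forbidden (parity, ΔL, ΔJ fail)
(d) forbidden (ΔS fails)
(e) forbidden (ΔL, ΔJ fail)
(f) forbidden (ΔL, ΔJ fail)
(g) forbidden (ΔS fails)
Total allowed: 1 of 7.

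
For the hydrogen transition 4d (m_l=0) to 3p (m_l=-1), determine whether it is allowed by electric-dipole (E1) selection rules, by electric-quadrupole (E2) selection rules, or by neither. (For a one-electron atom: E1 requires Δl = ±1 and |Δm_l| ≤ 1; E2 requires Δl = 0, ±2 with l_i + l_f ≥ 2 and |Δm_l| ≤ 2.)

E1

Δl = 1 − 2 = -1; l_i + l_f = 3.
Δm_l = -1.
E1 (Δl = ±1, |Δm_l| ≤ 1): satisfied.
E2 (Δl = 0,±2, l_i+l_f ≥ 2, |Δm_l| ≤ 2): not satisfied.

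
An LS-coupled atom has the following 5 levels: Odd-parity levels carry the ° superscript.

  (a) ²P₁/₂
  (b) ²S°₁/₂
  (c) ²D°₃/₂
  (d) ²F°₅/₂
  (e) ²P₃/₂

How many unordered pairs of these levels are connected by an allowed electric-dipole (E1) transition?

4

(a)–(b): allowed.
(a)–(c): allowed.
(a)–(d): forbidden (ΔL, ΔJ).
(a)–(e): forbidden (parity).
(b)–(c): forbidden (parity, ΔL).
(b)–(d): forbidden (parity, ΔL, ΔJ).
(b)–(e): allowed.
(c)–(d): forbidden (parity).
(c)–(e): allowed.
(d)–(e): forbidden (ΔL).
Allowed pairs: 4 of 10.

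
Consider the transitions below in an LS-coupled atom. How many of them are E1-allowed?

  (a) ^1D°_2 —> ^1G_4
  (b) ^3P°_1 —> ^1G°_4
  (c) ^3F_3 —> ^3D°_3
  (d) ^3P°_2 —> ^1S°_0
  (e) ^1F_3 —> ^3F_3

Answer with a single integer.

1

(a) forbidden (ΔL, ΔJ fail)
(b) forbidden (parity, ΔS, ΔL, ΔJ fail)
(c) allowed
(d) forbidden (parity, ΔS, ΔJ fail)
(e) forbidden (parity, ΔS fail)
Total allowed: 1 of 5.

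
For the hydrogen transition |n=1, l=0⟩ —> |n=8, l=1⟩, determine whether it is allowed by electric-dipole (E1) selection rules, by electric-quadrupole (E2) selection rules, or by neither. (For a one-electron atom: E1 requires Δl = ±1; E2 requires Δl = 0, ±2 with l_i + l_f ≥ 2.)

Δl = 1 − 0 = +1; l_i + l_f = 1.
E1 (Δl = ±1): satisfied.
E2 (Δl = 0,±2, l_i+l_f ≥ 2): not satisfied.

E1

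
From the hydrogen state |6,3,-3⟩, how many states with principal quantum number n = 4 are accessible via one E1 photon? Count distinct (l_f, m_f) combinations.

E1 requires Δl = ±1, so l_f ∈ {2, 4}; with 0 ≤ l_f ≤ n_f−1 = 3, the allowed l_f values are {2}.
For l_f = 2: m_f ∈ {m_i−1, m_i, m_i+1} ∩ [−2, 2] = {-2} → 1 state.
Total: 1.

1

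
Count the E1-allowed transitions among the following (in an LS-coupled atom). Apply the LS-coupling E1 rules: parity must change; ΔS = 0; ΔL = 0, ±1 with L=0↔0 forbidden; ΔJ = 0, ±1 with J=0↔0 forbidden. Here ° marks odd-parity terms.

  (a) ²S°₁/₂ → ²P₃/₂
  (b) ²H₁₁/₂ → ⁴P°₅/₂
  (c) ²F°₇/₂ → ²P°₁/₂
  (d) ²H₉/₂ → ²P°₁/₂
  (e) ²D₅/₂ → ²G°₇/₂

1

(a) allowed
(b) forbidden (ΔS, ΔL, ΔJ fail)
(c) forbidden (parity, ΔL, ΔJ fail)
(d) forbidden (ΔL, ΔJ fail)
(e) forbidden (ΔL fails)
Total allowed: 1 of 5.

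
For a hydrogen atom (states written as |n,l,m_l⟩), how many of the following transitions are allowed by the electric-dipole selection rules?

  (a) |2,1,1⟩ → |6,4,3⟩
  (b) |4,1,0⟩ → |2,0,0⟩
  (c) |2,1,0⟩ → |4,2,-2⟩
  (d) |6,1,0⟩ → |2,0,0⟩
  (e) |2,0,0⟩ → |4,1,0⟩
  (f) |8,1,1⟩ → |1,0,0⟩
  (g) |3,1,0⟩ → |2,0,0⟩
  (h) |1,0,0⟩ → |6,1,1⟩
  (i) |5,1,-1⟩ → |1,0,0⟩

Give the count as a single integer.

(a) forbidden — Δl = +3 (E1 requires Δl = ±1); Δm_l = +2 (E1 requires Δm_l = 0, ±1)
(b) allowed
(c) forbidden — Δm_l = -2 (E1 requires Δm_l = 0, ±1)
(d) allowed
(e) allowed
(f) allowed
(g) allowed
(h) allowed
(i) allowed
Total allowed: 7 of 9.

7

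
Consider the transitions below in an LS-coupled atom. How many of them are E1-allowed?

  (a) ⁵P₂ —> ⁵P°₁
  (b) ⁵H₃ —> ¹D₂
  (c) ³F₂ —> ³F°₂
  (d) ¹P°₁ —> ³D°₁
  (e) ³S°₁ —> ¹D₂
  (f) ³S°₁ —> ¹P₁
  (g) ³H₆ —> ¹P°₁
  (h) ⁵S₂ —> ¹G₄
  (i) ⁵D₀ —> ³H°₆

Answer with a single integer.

(a) allowed
(b) forbidden (parity, ΔS, ΔL fail)
(c) allowed
(d) forbidden (parity, ΔS fail)
(e) forbidden (ΔS, ΔL fail)
(f) forbidden (ΔS fails)
(g) forbidden (ΔS, ΔL, ΔJ fail)
(h) forbidden (parity, ΔS, ΔL, ΔJ fail)
(i) forbidden (ΔS, ΔL, ΔJ fail)
Total allowed: 2 of 9.

2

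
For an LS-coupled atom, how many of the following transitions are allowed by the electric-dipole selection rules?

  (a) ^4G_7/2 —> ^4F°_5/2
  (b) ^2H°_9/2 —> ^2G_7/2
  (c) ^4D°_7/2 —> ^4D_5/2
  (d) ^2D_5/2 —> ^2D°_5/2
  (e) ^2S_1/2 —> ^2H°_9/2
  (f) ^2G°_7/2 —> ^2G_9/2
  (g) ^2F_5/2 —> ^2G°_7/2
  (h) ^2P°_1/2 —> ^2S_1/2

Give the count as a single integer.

(a) allowed
(b) allowed
(c) allowed
(d) allowed
(e) forbidden (ΔL, ΔJ fail)
(f) allowed
(g) allowed
(h) allowed
Total allowed: 7 of 8.

7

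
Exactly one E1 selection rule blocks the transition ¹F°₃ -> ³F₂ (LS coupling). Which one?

Parity must change: odd → even — ok.
ΔS = 0: S: 0 → 1 — fails.
ΔL = 0, ±1 (not L=0↔0): L: 3 → 3, ΔL = +0 — ok.
ΔJ = 0, ±1 (not J=0↔0): J: 3 → 2, ΔJ = -1 — ok.

the ΔS = 0 rule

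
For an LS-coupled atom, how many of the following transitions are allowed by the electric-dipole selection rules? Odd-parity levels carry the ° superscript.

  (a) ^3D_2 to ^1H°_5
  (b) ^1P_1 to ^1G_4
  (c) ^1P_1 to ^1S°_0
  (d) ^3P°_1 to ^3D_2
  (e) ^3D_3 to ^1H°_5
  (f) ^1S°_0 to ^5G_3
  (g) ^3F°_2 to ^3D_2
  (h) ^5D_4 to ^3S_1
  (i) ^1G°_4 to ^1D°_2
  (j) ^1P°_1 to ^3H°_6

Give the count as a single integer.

(a) forbidden (ΔS, ΔL, ΔJ fail)
(b) forbidden (parity, ΔL, ΔJ fail)
(c) allowed
(d) allowed
(e) forbidden (ΔS, ΔL, ΔJ fail)
(f) forbidden (ΔS, ΔL, ΔJ fail)
(g) allowed
(h) forbidden (parity, ΔS, ΔL, ΔJ fail)
(i) forbidden (parity, ΔL, ΔJ fail)
(j) forbidden (parity, ΔS, ΔL, ΔJ fail)
Total allowed: 3 of 10.

3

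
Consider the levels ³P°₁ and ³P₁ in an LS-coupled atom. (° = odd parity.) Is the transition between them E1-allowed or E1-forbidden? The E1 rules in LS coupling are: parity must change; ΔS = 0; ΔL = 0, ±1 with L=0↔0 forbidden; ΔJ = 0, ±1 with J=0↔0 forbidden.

allowed

Reading off the term symbols: S 1→1, L 1→1, J 1→1, parity odd→even.
ΔS = 0: S: 1 → 1 — satisfied.
Parity must change: odd → even — satisfied.
ΔJ = 0, ±1 (not J=0↔0): J: 1 → 1, ΔJ = +0 — satisfied.
ΔL = 0, ±1 (not L=0↔0): L: 1 → 1, ΔL = +0 — satisfied.
All four E1 rules are satisfied.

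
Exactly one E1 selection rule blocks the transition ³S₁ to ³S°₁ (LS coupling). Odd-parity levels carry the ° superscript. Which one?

Initial level: S=1, L=0, J=1, parity even. Final level: S=1, L=0, J=1, parity odd.
Parity must change: even → odd — passes.
ΔS = 0: S: 1 → 1 — passes.
ΔL = 0, ±1 (not L=0↔0): L: 0 → 0, ΔL = +0 — fails.
ΔJ = 0, ±1 (not J=0↔0): J: 1 → 1, ΔJ = +0 — passes.

the L=0 ↔ L=0 exclusion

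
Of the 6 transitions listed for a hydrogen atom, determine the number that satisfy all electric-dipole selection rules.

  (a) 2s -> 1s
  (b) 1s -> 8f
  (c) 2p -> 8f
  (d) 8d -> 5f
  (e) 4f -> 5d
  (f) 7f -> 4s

2

(a) forbidden — Δl = +0 (E1 requires Δl = ±1)
(b) forbidden — Δl = +3 (E1 requires Δl = ±1)
(c) forbidden — Δl = +2 (E1 requires Δl = ±1)
(d) allowed
(e) allowed
(f) forbidden — Δl = -3 (E1 requires Δl = ±1)
Total allowed: 2 of 6.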